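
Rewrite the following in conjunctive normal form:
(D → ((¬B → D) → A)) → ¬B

(D → ((¬B → D) → A)) → ¬B
≡ ¬(D → ((¬B → D) → A)) ∨ ¬B   — eliminate →
≡ ¬(¬D ∨ ((¬B → D) → A)) ∨ ¬B   — eliminate →
≡ ¬(¬D ∨ ¬(¬B → D) ∨ A) ∨ ¬B   — eliminate →
≡ ¬(¬D ∨ ¬(¬¬B ∨ D) ∨ A) ∨ ¬B   — eliminate →
≡ (¬¬D ∧ ¬¬(¬¬B ∨ D) ∧ ¬A) ∨ ¬B   — De Morgan
≡ (D ∧ ¬¬(¬¬B ∨ D) ∧ ¬A) ∨ ¬B   — double negation
≡ (D ∧ (¬¬B ∨ D) ∧ ¬A) ∨ ¬B   — double negation
≡ (D ∧ (B ∨ D) ∧ ¬A) ∨ ¬B   — double negation
≡ (D ∨ ¬B) ∧ (B ∨ D ∨ ¬B) ∧ (¬A ∨ ¬B)   — distribute ∨ over ∧
≡ (D ∨ ¬B) ∧ (¬A ∨ ¬B)   — simplify

(D ∨ ¬B) ∧ (¬A ∨ ¬B)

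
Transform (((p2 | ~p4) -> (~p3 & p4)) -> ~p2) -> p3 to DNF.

(~p3 & p4 & p2) | p3

(((p2 | ~p4) -> (~p3 & p4)) -> ~p2) -> p3
⇔ ~(((p2 | ~p4) -> (~p3 & p4)) -> ~p2) | p3   [eliminate ->]
⇔ ~(~((p2 | ~p4) -> (~p3 & p4)) | ~p2) | p3   [eliminate ->]
⇔ ~(~(~(p2 | ~p4) | (~p3 & p4)) | ~p2) | p3   [eliminate ->]
⇔ (~~(~(p2 | ~p4) | (~p3 & p4)) & ~~p2) | p3   [De Morgan]
⇔ ((~(p2 | ~p4) | (~p3 & p4)) & ~~p2) | p3   [double negation]
⇔ (((~p2 & ~~p4) | (~p3 & p4)) & ~~p2) | p3   [De Morgan]
⇔ (((~p2 & p4) | (~p3 & p4)) & ~~p2) | p3   [double negation]
⇔ (((~p2 & p4) | (~p3 & p4)) & p2) | p3   [double negation]
⇔ (~p2 & p4 & p2) | (~p3 & p4 & p2) | p3   [distribute & over |]
⇔ (~p3 & p4 & p2) | p3   [simplify]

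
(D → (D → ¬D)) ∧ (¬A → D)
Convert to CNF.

¬D ∧ (A ∨ D)

(D → (D → ¬D)) ∧ (¬A → D)
= (¬D ∨ (D → ¬D)) ∧ (¬A → D)   [eliminate →]
= (¬D ∨ ¬D ∨ ¬D) ∧ (¬A → D)   [eliminate →]
= (¬D ∨ ¬D ∨ ¬D) ∧ (¬¬A ∨ D)   [eliminate →]
= (¬D ∨ ¬D ∨ ¬D) ∧ (A ∨ D)   [double negation]
= ¬D ∧ (A ∨ D)   [simplify]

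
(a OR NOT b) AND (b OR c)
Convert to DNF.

(a OR NOT b) AND (b OR c)
≡ (a AND b) OR (a AND c) OR (NOT b AND b) OR (NOT b AND c)   — distribute AND over OR
≡ (a AND b) OR (a AND c) OR (NOT b AND c)   — simplify

(a AND b) OR (a AND c) OR (NOT b AND c)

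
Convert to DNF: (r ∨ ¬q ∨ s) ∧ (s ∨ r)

r ∨ s

(r ∨ ¬q ∨ s) ∧ (s ∨ r)
⇔ (r ∧ s) ∨ (r ∧ r) ∨ (¬q ∧ s) ∨ (¬q ∧ r) ∨ (s ∧ s) ∨ (s ∧ r)   (distribute ∧ over ∨)
⇔ r ∨ s   (simplify)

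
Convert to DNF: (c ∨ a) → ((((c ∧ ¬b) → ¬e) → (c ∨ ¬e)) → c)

(¬c ∧ ¬a) ∨ (¬c ∧ e) ∨ c

(c ∨ a) → ((((c ∧ ¬b) → ¬e) → (c ∨ ¬e)) → c)
≡ ¬(c ∨ a) ∨ ((((c ∧ ¬b) → ¬e) → (c ∨ ¬e)) → c)   [eliminate →]
≡ ¬(c ∨ a) ∨ ¬(((c ∧ ¬b) → ¬e) → (c ∨ ¬e)) ∨ c   [eliminate →]
≡ ¬(c ∨ a) ∨ ¬(¬((c ∧ ¬b) → ¬e) ∨ c ∨ ¬e) ∨ c   [eliminate →]
≡ ¬(c ∨ a) ∨ ¬(¬(¬(c ∧ ¬b) ∨ ¬e) ∨ c ∨ ¬e) ∨ c   [eliminate →]
≡ (¬c ∧ ¬a) ∨ ¬(¬(¬(c ∧ ¬b) ∨ ¬e) ∨ c ∨ ¬e) ∨ c   [De Morgan]
≡ (¬c ∧ ¬a) ∨ (¬¬(¬(c ∧ ¬b) ∨ ¬e) ∧ ¬c ∧ ¬¬e) ∨ c   [De Morgan]
≡ (¬c ∧ ¬a) ∨ ((¬(c ∧ ¬b) ∨ ¬e) ∧ ¬c ∧ ¬¬e) ∨ c   [double negation]
≡ (¬c ∧ ¬a) ∨ ((¬c ∨ ¬¬b ∨ ¬e) ∧ ¬c ∧ ¬¬e) ∨ c   [De Morgan]
≡ (¬c ∧ ¬a) ∨ ((¬c ∨ b ∨ ¬e) ∧ ¬c ∧ ¬¬e) ∨ c   [double negation]
≡ (¬c ∧ ¬a) ∨ ((¬c ∨ b ∨ ¬e) ∧ ¬c ∧ e) ∨ c   [double negation]
≡ (¬c ∧ ¬a) ∨ (¬c ∧ ¬c ∧ e) ∨ (b ∧ ¬c ∧ e) ∨ (¬e ∧ ¬c ∧ e) ∨ c   [distribute ∧ over ∨]
≡ (¬c ∧ ¬a) ∨ (¬c ∧ e) ∨ c   [simplify]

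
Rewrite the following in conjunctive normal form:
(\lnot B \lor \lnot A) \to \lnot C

(B \lor \lnot C) \land (A \lor \lnot C)

(\lnot B \lor \lnot A) \to \lnot C
⇔ \lnot (\lnot B \lor \lnot A) \lor \lnot C   — eliminate \to
⇔ (\lnot \lnot B \land \lnot \lnot A) \lor \lnot C   — De Morgan
⇔ (B \land \lnot \lnot A) \lor \lnot C   — double negation
⇔ (B \land A) \lor \lnot C   — double negation
⇔ (B \lor \lnot C) \land (A \lor \lnot C)   — distribute \lor over \land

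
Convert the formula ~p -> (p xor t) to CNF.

~p -> (p xor t)
= ~~p | (p xor t)
= ~~p | ((p | t) & ~(p & t))
= p | ((p | t) & ~(p & t))
= p | ((p | t) & (~p | ~t))
= (p | p | t) & (p | ~p | ~t)
= p | t

p | t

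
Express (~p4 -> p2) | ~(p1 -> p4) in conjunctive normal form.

p4 | p2 | p1

(~p4 -> p2) | ~(p1 -> p4)
⇔ ~~p4 | p2 | ~(p1 -> p4)   [eliminate ->]
⇔ ~~p4 | p2 | ~(~p1 | p4)   [eliminate ->]
⇔ p4 | p2 | ~(~p1 | p4)   [double negation]
⇔ p4 | p2 | (~~p1 & ~p4)   [De Morgan]
⇔ p4 | p2 | (p1 & ~p4)   [double negation]
⇔ (p4 | p2 | p1) & (p4 | p2 | ~p4)   [distribute | over &]
⇔ p4 | p2 | p1   [simplify]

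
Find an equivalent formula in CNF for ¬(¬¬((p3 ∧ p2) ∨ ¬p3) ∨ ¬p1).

¬(¬¬((p3 ∧ p2) ∨ ¬p3) ∨ ¬p1)
≡ ¬¬¬((p3 ∧ p2) ∨ ¬p3) ∧ ¬¬p1   [De Morgan]
≡ ¬((p3 ∧ p2) ∨ ¬p3) ∧ ¬¬p1   [double negation]
≡ ¬(p3 ∧ p2) ∧ ¬¬p3 ∧ ¬¬p1   [De Morgan]
≡ (¬p3 ∨ ¬p2) ∧ ¬¬p3 ∧ ¬¬p1   [De Morgan]
≡ (¬p3 ∨ ¬p2) ∧ p3 ∧ ¬¬p1   [double negation]
≡ (¬p3 ∨ ¬p2) ∧ p3 ∧ p1   [double negation]

(¬p3 ∨ ¬p2) ∧ p3 ∧ p1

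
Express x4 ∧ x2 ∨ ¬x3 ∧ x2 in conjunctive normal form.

x4 ∧ x2 ∨ ¬x3 ∧ x2
≡ (x4 ∨ ¬x3) ∧ (x4 ∨ x2) ∧ (x2 ∨ ¬x3) ∧ (x2 ∨ x2)   [distribute ∨ over ∧]
≡ (x4 ∨ ¬x3) ∧ x2   [simplify]

(x4 ∨ ¬x3) ∧ x2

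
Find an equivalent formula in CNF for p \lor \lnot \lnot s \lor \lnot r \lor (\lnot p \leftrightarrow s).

p \lor \lnot \lnot s \lor \lnot r \lor (\lnot p \leftrightarrow s)
≡ p \lor \lnot \lnot s \lor \lnot r \lor (\lnot p \to s) \land (s \to \lnot p)   [eliminate \leftrightarrow]
≡ p \lor \lnot \lnot s \lor \lnot r \lor (\lnot \lnot p \lor s) \land (s \to \lnot p)   [eliminate \to]
≡ p \lor \lnot \lnot s \lor \lnot r \lor (\lnot \lnot p \lor s) \land (\lnot s \lor \lnot p)   [eliminate \to]
≡ p \lor s \lor \lnot r \lor (\lnot \lnot p \lor s) \land (\lnot s \lor \lnot p)   [double negation]
≡ p \lor s \lor \lnot r \lor (p \lor s) \land (\lnot s \lor \lnot p)   [double negation]
≡ (p \lor s \lor \lnot r \lor p \lor s) \land (p \lor s \lor \lnot r \lor \lnot s \lor \lnot p)   [distribute \lor over \land]
≡ p \lor s \lor \lnot r   [simplify]

p \lor s \lor \lnot r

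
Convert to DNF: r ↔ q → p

¬r ∧ q ∧ ¬p ∨ ¬q ∧ r ∨ p ∧ r

r ↔ q → p
= (r → (q → p)) ∧ ((q → p) → r)   [eliminate ↔]
= (¬r ∨ (q → p)) ∧ ((q → p) → r)   [eliminate →]
= (¬r ∨ ¬q ∨ p) ∧ ((q → p) → r)   [eliminate →]
= (¬r ∨ ¬q ∨ p) ∧ (¬(q → p) ∨ r)   [eliminate →]
= (¬r ∨ ¬q ∨ p) ∧ (¬(¬q ∨ p) ∨ r)   [eliminate →]
= (¬r ∨ ¬q ∨ p) ∧ (¬¬q ∧ ¬p ∨ r)   [De Morgan]
= (¬r ∨ ¬q ∨ p) ∧ (q ∧ ¬p ∨ r)   [double negation]
= ¬r ∧ q ∧ ¬p ∨ ¬r ∧ r ∨ ¬q ∧ q ∧ ¬p ∨ ¬q ∧ r ∨ p ∧ q ∧ ¬p ∨ p ∧ r   [distribute ∧ over ∨]
= ¬r ∧ q ∧ ¬p ∨ ¬q ∧ r ∨ p ∧ r   [simplify]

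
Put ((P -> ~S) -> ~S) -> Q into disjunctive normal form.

((P -> ~S) -> ~S) -> Q
≡ ~((P -> ~S) -> ~S) | Q   (eliminate ->)
≡ ~(~(P -> ~S) | ~S) | Q   (eliminate ->)
≡ ~(~(~P | ~S) | ~S) | Q   (eliminate ->)
≡ (~~(~P | ~S) & ~~S) | Q   (De Morgan)
≡ ((~P | ~S) & ~~S) | Q   (double negation)
≡ ((~P | ~S) & S) | Q   (double negation)
≡ (~P & S) | (~S & S) | Q   (distribute & over |)
≡ (~P & S) | Q   (simplify)

(~P & S) | Q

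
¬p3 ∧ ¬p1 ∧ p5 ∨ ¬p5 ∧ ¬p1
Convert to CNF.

(¬p3 ∨ ¬p5) ∧ ¬p1

¬p3 ∧ ¬p1 ∧ p5 ∨ ¬p5 ∧ ¬p1
≡ (¬p3 ∨ ¬p5) ∧ (¬p3 ∨ ¬p1) ∧ (¬p1 ∨ ¬p5) ∧ (¬p1 ∨ ¬p1) ∧ (p5 ∨ ¬p5) ∧ (p5 ∨ ¬p1)   [distribute ∨ over ∧]
≡ (¬p3 ∨ ¬p5) ∧ ¬p1   [simplify]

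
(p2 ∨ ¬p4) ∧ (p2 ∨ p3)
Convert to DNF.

p2 ∨ (¬p4 ∧ p3)

(p2 ∨ ¬p4) ∧ (p2 ∨ p3)
≡ (p2 ∧ p2) ∨ (p2 ∧ p3) ∨ (¬p4 ∧ p2) ∨ (¬p4 ∧ p3)   [distribute ∧ over ∨]
≡ p2 ∨ (¬p4 ∧ p3)   [simplify]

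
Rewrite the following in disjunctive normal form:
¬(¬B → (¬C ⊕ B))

¬(¬B → (¬C ⊕ B))
= ¬(¬¬B ∨ (¬C ⊕ B))   — eliminate →
= ¬(¬¬B ∨ (¬C ∧ ¬B) ∨ (¬¬C ∧ B))   — expand ⊕
= ¬¬¬B ∧ ¬(¬C ∧ ¬B) ∧ ¬(¬¬C ∧ B)   — De Morgan
= ¬B ∧ ¬(¬C ∧ ¬B) ∧ ¬(¬¬C ∧ B)   — double negation
= ¬B ∧ (¬¬C ∨ ¬¬B) ∧ ¬(¬¬C ∧ B)   — De Morgan
= ¬B ∧ (C ∨ ¬¬B) ∧ ¬(¬¬C ∧ B)   — double negation
= ¬B ∧ (C ∨ B) ∧ ¬(¬¬C ∧ B)   — double negation
= ¬B ∧ (C ∨ B) ∧ (¬¬¬C ∨ ¬B)   — De Morgan
= ¬B ∧ (C ∨ B) ∧ (¬C ∨ ¬B)   — double negation
= (¬B ∧ C ∧ ¬C) ∨ (¬B ∧ C ∧ ¬B) ∨ (¬B ∧ B ∧ ¬C) ∨ (¬B ∧ B ∧ ¬B)   — distribute ∧ over ∨
= ¬B ∧ C   — simplify

¬B ∧ C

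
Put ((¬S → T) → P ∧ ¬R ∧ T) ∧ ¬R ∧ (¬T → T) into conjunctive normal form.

((¬S → T) → P ∧ ¬R ∧ T) ∧ ¬R ∧ (¬T → T)
≡ (¬(¬S → T) ∨ P ∧ ¬R ∧ T) ∧ ¬R ∧ (¬T → T)
≡ (¬(¬¬S ∨ T) ∨ P ∧ ¬R ∧ T) ∧ ¬R ∧ (¬T → T)
≡ (¬(¬¬S ∨ T) ∨ P ∧ ¬R ∧ T) ∧ ¬R ∧ (¬¬T ∨ T)
≡ (¬¬¬S ∧ ¬T ∨ P ∧ ¬R ∧ T) ∧ ¬R ∧ (¬¬T ∨ T)
≡ (¬S ∧ ¬T ∨ P ∧ ¬R ∧ T) ∧ ¬R ∧ (¬¬T ∨ T)
≡ (¬S ∧ ¬T ∨ P ∧ ¬R ∧ T) ∧ ¬R ∧ (T ∨ T)
≡ (¬S ∨ P) ∧ (¬S ∨ ¬R) ∧ (¬S ∨ T) ∧ (¬T ∨ P) ∧ (¬T ∨ ¬R) ∧ (¬T ∨ T) ∧ ¬R ∧ (T ∨ T)
≡ (¬S ∨ P) ∧ (¬T ∨ P) ∧ ¬R ∧ T

(¬S ∨ P) ∧ (¬T ∨ P) ∧ ¬R ∧ T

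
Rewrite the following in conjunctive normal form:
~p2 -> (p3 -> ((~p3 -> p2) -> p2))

~p2 -> (p3 -> ((~p3 -> p2) -> p2))
= ~~p2 | (p3 -> ((~p3 -> p2) -> p2))   (eliminate ->)
= ~~p2 | ~p3 | ((~p3 -> p2) -> p2)   (eliminate ->)
= ~~p2 | ~p3 | ~(~p3 -> p2) | p2   (eliminate ->)
= ~~p2 | ~p3 | ~(~~p3 | p2) | p2   (eliminate ->)
= p2 | ~p3 | ~(~~p3 | p2) | p2   (double negation)
= p2 | ~p3 | (~~~p3 & ~p2) | p2   (De Morgan)
= p2 | ~p3 | (~p3 & ~p2) | p2   (double negation)
= (p2 | ~p3 | ~p3 | p2) & (p2 | ~p3 | ~p2 | p2)   (distribute | over &)
= p2 | ~p3   (simplify)

p2 | ~p3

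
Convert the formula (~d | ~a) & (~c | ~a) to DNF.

(~d | ~a) & (~c | ~a)
≡ (~d & ~c) | (~d & ~a) | (~a & ~c) | (~a & ~a)   — distribute & over |
≡ (~d & ~c) | ~a   — simplify

(~d & ~c) | ~a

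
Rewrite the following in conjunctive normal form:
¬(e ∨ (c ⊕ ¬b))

¬(e ∨ (c ⊕ ¬b))
⇔ ¬(e ∨ ((c ∨ ¬b) ∧ ¬(c ∧ ¬b)))   — expand ⊕
⇔ ¬e ∧ ¬((c ∨ ¬b) ∧ ¬(c ∧ ¬b))   — De Morgan
⇔ ¬e ∧ (¬(c ∨ ¬b) ∨ ¬¬(c ∧ ¬b))   — De Morgan
⇔ ¬e ∧ ((¬c ∧ ¬¬b) ∨ ¬¬(c ∧ ¬b))   — De Morgan
⇔ ¬e ∧ ((¬c ∧ b) ∨ ¬¬(c ∧ ¬b))   — double negation
⇔ ¬e ∧ ((¬c ∧ b) ∨ (c ∧ ¬b))   — double negation
⇔ ¬e ∧ (¬c ∨ c) ∧ (¬c ∨ ¬b) ∧ (b ∨ c) ∧ (b ∨ ¬b)   — distribute ∨ over ∧
⇔ ¬e ∧ (¬c ∨ ¬b) ∧ (b ∨ c)   — simplify

¬e ∧ (¬c ∨ ¬b) ∧ (b ∨ c)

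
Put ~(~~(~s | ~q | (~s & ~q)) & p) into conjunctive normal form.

~(~~(~s | ~q | (~s & ~q)) & p)
= ~~~(~s | ~q | (~s & ~q)) | ~p   — De Morgan
= ~(~s | ~q | (~s & ~q)) | ~p   — double negation
= (~~s & ~~q & ~(~s & ~q)) | ~p   — De Morgan
= (s & ~~q & ~(~s & ~q)) | ~p   — double negation
= (s & q & ~(~s & ~q)) | ~p   — double negation
= (s & q & (~~s | ~~q)) | ~p   — De Morgan
= (s & q & (s | ~~q)) | ~p   — double negation
= (s & q & (s | q)) | ~p   — double negation
= (s | ~p) & (q | ~p) & (s | q | ~p)   — distribute | over &
= (s | ~p) & (q | ~p)   — simplify

(s | ~p) & (q | ~p)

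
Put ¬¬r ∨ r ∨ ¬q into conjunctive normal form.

r ∨ ¬q

¬¬r ∨ r ∨ ¬q
⇔ r ∨ r ∨ ¬q
⇔ r ∨ ¬q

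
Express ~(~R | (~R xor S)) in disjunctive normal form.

R & ~S

~(~R | (~R xor S))
≡ ~(~R | (~R & ~S) | (~~R & S))   (expand xor)
≡ ~~R & ~(~R & ~S) & ~(~~R & S)   (De Morgan)
≡ R & ~(~R & ~S) & ~(~~R & S)   (double negation)
≡ R & (~~R | ~~S) & ~(~~R & S)   (De Morgan)
≡ R & (R | ~~S) & ~(~~R & S)   (double negation)
≡ R & (R | S) & ~(~~R & S)   (double negation)
≡ R & (R | S) & (~~~R | ~S)   (De Morgan)
≡ R & (R | S) & (~R | ~S)   (double negation)
≡ (R & R & ~R) | (R & R & ~S) | (R & S & ~R) | (R & S & ~S)   (distribute & over |)
≡ R & ~S   (simplify)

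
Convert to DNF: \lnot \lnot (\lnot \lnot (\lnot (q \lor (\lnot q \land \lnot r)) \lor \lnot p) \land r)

(\lnot q \land r) \lor (\lnot p \land r)

\lnot \lnot (\lnot \lnot (\lnot (q \lor (\lnot q \land \lnot r)) \lor \lnot p) \land r)
= \lnot \lnot (\lnot (q \lor (\lnot q \land \lnot r)) \lor \lnot p) \land r   [double negation]
= (\lnot (q \lor (\lnot q \land \lnot r)) \lor \lnot p) \land r   [double negation]
= ((\lnot q \land \lnot (\lnot q \land \lnot r)) \lor \lnot p) \land r   [De Morgan]
= ((\lnot q \land (\lnot \lnot q \lor \lnot \lnot r)) \lor \lnot p) \land r   [De Morgan]
= ((\lnot q \land (q \lor \lnot \lnot r)) \lor \lnot p) \land r   [double negation]
= ((\lnot q \land (q \lor r)) \lor \lnot p) \land r   [double negation]
= (\lnot q \land q \land r) \lor (\lnot q \land r \land r) \lor (\lnot p \land r)   [distribute \land over \lor]
= (\lnot q \land r) \lor (\lnot p \land r)   [simplify]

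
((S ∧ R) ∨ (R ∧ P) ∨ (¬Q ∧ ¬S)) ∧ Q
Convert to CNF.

(S ∨ P ∨ ¬Q) ∧ (R ∨ ¬Q) ∧ (R ∨ ¬S) ∧ Q

((S ∧ R) ∨ (R ∧ P) ∨ (¬Q ∧ ¬S)) ∧ Q
= (S ∨ R ∨ ¬Q) ∧ (S ∨ R ∨ ¬S) ∧ (S ∨ P ∨ ¬Q) ∧ (S ∨ P ∨ ¬S) ∧ (R ∨ R ∨ ¬Q) ∧ (R ∨ R ∨ ¬S) ∧ (R ∨ P ∨ ¬Q) ∧ (R ∨ P ∨ ¬S) ∧ Q   — distribute ∨ over ∧
= (S ∨ P ∨ ¬Q) ∧ (R ∨ ¬Q) ∧ (R ∨ ¬S) ∧ Q   — simplify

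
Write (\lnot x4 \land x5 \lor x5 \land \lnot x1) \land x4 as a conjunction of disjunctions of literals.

(\lnot x4 \land x5 \lor x5 \land \lnot x1) \land x4
≡ (\lnot x4 \lor x5) \land (\lnot x4 \lor \lnot x1) \land (x5 \lor x5) \land (x5 \lor \lnot x1) \land x4   [distribute \lor over \land]
≡ (\lnot x4 \lor \lnot x1) \land x5 \land x4   [simplify]

(\lnot x4 \lor \lnot x1) \land x5 \land x4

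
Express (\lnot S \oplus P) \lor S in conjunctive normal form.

S \lor \lnot P

(\lnot S \oplus P) \lor S
≡ ((\lnot S \lor P) \land \lnot (\lnot S \land P)) \lor S   — expand \oplus
≡ ((\lnot S \lor P) \land (\lnot \lnot S \lor \lnot P)) \lor S   — De Morgan
≡ ((\lnot S \lor P) \land (S \lor \lnot P)) \lor S   — double negation
≡ (\lnot S \lor P \lor S) \land (S \lor \lnot P \lor S)   — distribute \lor over \land
≡ S \lor \lnot P   — simplify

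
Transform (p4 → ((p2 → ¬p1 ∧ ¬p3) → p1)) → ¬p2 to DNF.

p4 ∧ ¬p1 ∧ ¬p3 ∨ ¬p2

(p4 → ((p2 → ¬p1 ∧ ¬p3) → p1)) → ¬p2
≡ ¬(p4 → ((p2 → ¬p1 ∧ ¬p3) → p1)) ∨ ¬p2   [eliminate →]
≡ ¬(¬p4 ∨ ((p2 → ¬p1 ∧ ¬p3) → p1)) ∨ ¬p2   [eliminate →]
≡ ¬(¬p4 ∨ ¬(p2 → ¬p1 ∧ ¬p3) ∨ p1) ∨ ¬p2   [eliminate →]
≡ ¬(¬p4 ∨ ¬(¬p2 ∨ ¬p1 ∧ ¬p3) ∨ p1) ∨ ¬p2   [eliminate →]
≡ ¬¬p4 ∧ ¬¬(¬p2 ∨ ¬p1 ∧ ¬p3) ∧ ¬p1 ∨ ¬p2   [De Morgan]
≡ p4 ∧ ¬¬(¬p2 ∨ ¬p1 ∧ ¬p3) ∧ ¬p1 ∨ ¬p2   [double negation]
≡ p4 ∧ (¬p2 ∨ ¬p1 ∧ ¬p3) ∧ ¬p1 ∨ ¬p2   [double negation]
≡ p4 ∧ ¬p2 ∧ ¬p1 ∨ p4 ∧ ¬p1 ∧ ¬p3 ∧ ¬p1 ∨ ¬p2   [distribute ∧ over ∨]
≡ p4 ∧ ¬p1 ∧ ¬p3 ∨ ¬p2   [simplify]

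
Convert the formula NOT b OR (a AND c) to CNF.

NOT b OR (a AND c)
= (NOT b OR a) AND (NOT b OR c)   (distribute OR over AND)

(NOT b OR a) AND (NOT b OR c)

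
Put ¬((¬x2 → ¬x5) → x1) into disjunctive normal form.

¬((¬x2 → ¬x5) → x1)
= ¬(¬(¬x2 → ¬x5) ∨ x1)   [eliminate →]
= ¬(¬(¬¬x2 ∨ ¬x5) ∨ x1)   [eliminate →]
= ¬¬(¬¬x2 ∨ ¬x5) ∧ ¬x1   [De Morgan]
= (¬¬x2 ∨ ¬x5) ∧ ¬x1   [double negation]
= (x2 ∨ ¬x5) ∧ ¬x1   [double negation]
= x2 ∧ ¬x1 ∨ ¬x5 ∧ ¬x1   [distribute ∧ over ∨]

x2 ∧ ¬x1 ∨ ¬x5 ∧ ¬x1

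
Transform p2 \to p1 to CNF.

p2 \to p1
≡ \lnot p2 \lor p1   (eliminate \to)

\lnot p2 \lor p1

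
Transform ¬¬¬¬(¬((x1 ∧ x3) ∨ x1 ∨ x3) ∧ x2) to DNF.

¬x1 ∧ ¬x3 ∧ x2

¬¬¬¬(¬((x1 ∧ x3) ∨ x1 ∨ x3) ∧ x2)
= ¬¬(¬((x1 ∧ x3) ∨ x1 ∨ x3) ∧ x2)   [double negation]
= ¬((x1 ∧ x3) ∨ x1 ∨ x3) ∧ x2   [double negation]
= ¬(x1 ∧ x3) ∧ ¬x1 ∧ ¬x3 ∧ x2   [De Morgan]
= (¬x1 ∨ ¬x3) ∧ ¬x1 ∧ ¬x3 ∧ x2   [De Morgan]
= (¬x1 ∧ ¬x1 ∧ ¬x3 ∧ x2) ∨ (¬x3 ∧ ¬x1 ∧ ¬x3 ∧ x2)   [distribute ∧ over ∨]
= ¬x1 ∧ ¬x3 ∧ x2   [simplify]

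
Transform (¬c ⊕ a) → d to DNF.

(c ∧ ¬a) ∨ (a ∧ ¬c) ∨ d

(¬c ⊕ a) → d
= ¬(¬c ⊕ a) ∨ d   (eliminate →)
= ¬((¬c ∧ ¬a) ∨ (¬¬c ∧ a)) ∨ d   (expand ⊕)
= (¬(¬c ∧ ¬a) ∧ ¬(¬¬c ∧ a)) ∨ d   (De Morgan)
= ((¬¬c ∨ ¬¬a) ∧ ¬(¬¬c ∧ a)) ∨ d   (De Morgan)
= ((c ∨ ¬¬a) ∧ ¬(¬¬c ∧ a)) ∨ d   (double negation)
= ((c ∨ a) ∧ ¬(¬¬c ∧ a)) ∨ d   (double negation)
= ((c ∨ a) ∧ (¬¬¬c ∨ ¬a)) ∨ d   (De Morgan)
= ((c ∨ a) ∧ (¬c ∨ ¬a)) ∨ d   (double negation)
= (c ∧ ¬c) ∨ (c ∧ ¬a) ∨ (a ∧ ¬c) ∨ (a ∧ ¬a) ∨ d   (distribute ∧ over ∨)
= (c ∧ ¬a) ∨ (a ∧ ¬c) ∨ d   (simplify)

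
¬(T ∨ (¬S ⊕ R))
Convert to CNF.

¬(T ∨ (¬S ⊕ R))
≡ ¬(T ∨ ((¬S ∨ R) ∧ ¬(¬S ∧ R)))
≡ ¬T ∧ ¬((¬S ∨ R) ∧ ¬(¬S ∧ R))
≡ ¬T ∧ (¬(¬S ∨ R) ∨ ¬¬(¬S ∧ R))
≡ ¬T ∧ ((¬¬S ∧ ¬R) ∨ ¬¬(¬S ∧ R))
≡ ¬T ∧ ((S ∧ ¬R) ∨ ¬¬(¬S ∧ R))
≡ ¬T ∧ ((S ∧ ¬R) ∨ (¬S ∧ R))
≡ ¬T ∧ (S ∨ ¬S) ∧ (S ∨ R) ∧ (¬R ∨ ¬S) ∧ (¬R ∨ R)
≡ ¬T ∧ (S ∨ R) ∧ (¬R ∨ ¬S)

¬T ∧ (S ∨ R) ∧ (¬R ∨ ¬S)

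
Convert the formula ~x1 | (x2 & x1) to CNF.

~x1 | (x2 & x1)
= (~x1 | x2) & (~x1 | x1)   — distribute | over &
= ~x1 | x2   — simplify

~x1 | x2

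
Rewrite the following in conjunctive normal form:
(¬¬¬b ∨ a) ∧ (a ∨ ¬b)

¬b ∨ a

(¬¬¬b ∨ a) ∧ (a ∨ ¬b)
= (¬b ∨ a) ∧ (a ∨ ¬b)   [double negation]
= ¬b ∨ a   [simplify]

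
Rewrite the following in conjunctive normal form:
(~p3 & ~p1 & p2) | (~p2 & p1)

(~p3 & ~p1 & p2) | (~p2 & p1)
= (~p3 | ~p2) & (~p3 | p1) & (~p1 | ~p2) & (~p1 | p1) & (p2 | ~p2) & (p2 | p1)   — distribute | over &
= (~p3 | ~p2) & (~p3 | p1) & (~p1 | ~p2) & (p2 | p1)   — simplify

(~p3 | ~p2) & (~p3 | p1) & (~p1 | ~p2) & (p2 | p1)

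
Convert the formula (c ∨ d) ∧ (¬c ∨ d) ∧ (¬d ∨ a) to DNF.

d ∧ a

(c ∨ d) ∧ (¬c ∨ d) ∧ (¬d ∨ a)
⇔ (c ∧ ¬c ∧ ¬d) ∨ (c ∧ ¬c ∧ a) ∨ (c ∧ d ∧ ¬d) ∨ (c ∧ d ∧ a) ∨ (d ∧ ¬c ∧ ¬d) ∨ (d ∧ ¬c ∧ a) ∨ (d ∧ d ∧ ¬d) ∨ (d ∧ d ∧ a)   [distribute ∧ over ∨]
⇔ d ∧ a   [simplify]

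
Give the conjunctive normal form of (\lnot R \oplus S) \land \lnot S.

(\lnot R \oplus S) \land \lnot S
≡ (\lnot R \lor S) \land \lnot (\lnot R \land S) \land \lnot S   [expand \oplus]
≡ (\lnot R \lor S) \land (\lnot \lnot R \lor \lnot S) \land \lnot S   [De Morgan]
≡ (\lnot R \lor S) \land (R \lor \lnot S) \land \lnot S   [double negation]
≡ (\lnot R \lor S) \land \lnot S   [simplify]

(\lnot R \lor S) \land \lnot S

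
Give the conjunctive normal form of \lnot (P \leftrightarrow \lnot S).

(P \lor \lnot S) \land (S \lor \lnot P)

\lnot (P \leftrightarrow \lnot S)
⇔ \lnot ((P \to \lnot S) \land (\lnot S \to P))   — eliminate \leftrightarrow
⇔ \lnot ((\lnot P \lor \lnot S) \land (\lnot S \to P))   — eliminate \to
⇔ \lnot ((\lnot P \lor \lnot S) \land (\lnot \lnot S \lor P))   — eliminate \to
⇔ \lnot (\lnot P \lor \lnot S) \lor \lnot (\lnot \lnot S \lor P)   — De Morgan
⇔ (\lnot \lnot P \land \lnot \lnot S) \lor \lnot (\lnot \lnot S \lor P)   — De Morgan
⇔ (P \land \lnot \lnot S) \lor \lnot (\lnot \lnot S \lor P)   — double negation
⇔ (P \land S) \lor \lnot (\lnot \lnot S \lor P)   — double negation
⇔ (P \land S) \lor (\lnot \lnot \lnot S \land \lnot P)   — De Morgan
⇔ (P \land S) \lor (\lnot S \land \lnot P)   — double negation
⇔ (P \lor \lnot S) \land (P \lor \lnot P) \land (S \lor \lnot S) \land (S \lor \lnot P)   — distribute \lor over \land
⇔ (P \lor \lnot S) \land (S \lor \lnot P)   — simplify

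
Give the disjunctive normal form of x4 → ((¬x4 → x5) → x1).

¬x4 ∨ x1

x4 → ((¬x4 → x5) → x1)
⇔ ¬x4 ∨ ((¬x4 → x5) → x1)
⇔ ¬x4 ∨ ¬(¬x4 → x5) ∨ x1
⇔ ¬x4 ∨ ¬(¬¬x4 ∨ x5) ∨ x1
⇔ ¬x4 ∨ (¬¬¬x4 ∧ ¬x5) ∨ x1
⇔ ¬x4 ∨ (¬x4 ∧ ¬x5) ∨ x1
⇔ ¬x4 ∨ x1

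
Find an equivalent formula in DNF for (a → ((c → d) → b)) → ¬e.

(a ∧ ¬c ∧ ¬b) ∨ (a ∧ d ∧ ¬b) ∨ ¬e

(a → ((c → d) → b)) → ¬e
≡ ¬(a → ((c → d) → b)) ∨ ¬e   [eliminate →]
≡ ¬(¬a ∨ ((c → d) → b)) ∨ ¬e   [eliminate →]
≡ ¬(¬a ∨ ¬(c → d) ∨ b) ∨ ¬e   [eliminate →]
≡ ¬(¬a ∨ ¬(¬c ∨ d) ∨ b) ∨ ¬e   [eliminate →]
≡ (¬¬a ∧ ¬¬(¬c ∨ d) ∧ ¬b) ∨ ¬e   [De Morgan]
≡ (a ∧ ¬¬(¬c ∨ d) ∧ ¬b) ∨ ¬e   [double negation]
≡ (a ∧ (¬c ∨ d) ∧ ¬b) ∨ ¬e   [double negation]
≡ (a ∧ ¬c ∧ ¬b) ∨ (a ∧ d ∧ ¬b) ∨ ¬e   [distribute ∧ over ∨]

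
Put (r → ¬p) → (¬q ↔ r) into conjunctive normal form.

(r ∨ q) ∧ (p ∨ ¬r ∨ ¬q)

(r → ¬p) → (¬q ↔ r)
= ¬(r → ¬p) ∨ (¬q ↔ r)   [eliminate →]
= ¬(¬r ∨ ¬p) ∨ (¬q ↔ r)   [eliminate →]
= ¬(¬r ∨ ¬p) ∨ (¬q → r) ∧ (r → ¬q)   [eliminate ↔]
= ¬(¬r ∨ ¬p) ∨ (¬¬q ∨ r) ∧ (r → ¬q)   [eliminate →]
= ¬(¬r ∨ ¬p) ∨ (¬¬q ∨ r) ∧ (¬r ∨ ¬q)   [eliminate →]
= ¬¬r ∧ ¬¬p ∨ (¬¬q ∨ r) ∧ (¬r ∨ ¬q)   [De Morgan]
= r ∧ ¬¬p ∨ (¬¬q ∨ r) ∧ (¬r ∨ ¬q)   [double negation]
= r ∧ p ∨ (¬¬q ∨ r) ∧ (¬r ∨ ¬q)   [double negation]
= r ∧ p ∨ (q ∨ r) ∧ (¬r ∨ ¬q)   [double negation]
= (r ∨ q ∨ r) ∧ (r ∨ ¬r ∨ ¬q) ∧ (p ∨ q ∨ r) ∧ (p ∨ ¬r ∨ ¬q)   [distribute ∨ over ∧]
= (r ∨ q) ∧ (p ∨ ¬r ∨ ¬q)   [simplify]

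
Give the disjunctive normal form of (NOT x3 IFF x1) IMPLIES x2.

(NOT x3 AND NOT x1) OR (x1 AND x3) OR x2

(NOT x3 IFF x1) IMPLIES x2
⇔ NOT (NOT x3 IFF x1) OR x2   [eliminate IMPLIES]
⇔ NOT ((NOT x3 IMPLIES x1) AND (x1 IMPLIES NOT x3)) OR x2   [eliminate IFF]
⇔ NOT ((NOT NOT x3 OR x1) AND (x1 IMPLIES NOT x3)) OR x2   [eliminate IMPLIES]
⇔ NOT ((NOT NOT x3 OR x1) AND (NOT x1 OR NOT x3)) OR x2   [eliminate IMPLIES]
⇔ NOT (NOT NOT x3 OR x1) OR NOT (NOT x1 OR NOT x3) OR x2   [De Morgan]
⇔ (NOT NOT NOT x3 AND NOT x1) OR NOT (NOT x1 OR NOT x3) OR x2   [De Morgan]
⇔ (NOT x3 AND NOT x1) OR NOT (NOT x1 OR NOT x3) OR x2   [double negation]
⇔ (NOT x3 AND NOT x1) OR (NOT NOT x1 AND NOT NOT x3) OR x2   [De Morgan]
⇔ (NOT x3 AND NOT x1) OR (x1 AND NOT NOT x3) OR x2   [double negation]
⇔ (NOT x3 AND NOT x1) OR (x1 AND x3) OR x2   [double negation]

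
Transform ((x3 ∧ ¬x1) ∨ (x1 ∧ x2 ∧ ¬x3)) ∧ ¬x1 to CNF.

(x3 ∨ x1) ∧ (x3 ∨ x2) ∧ ¬x1

((x3 ∧ ¬x1) ∨ (x1 ∧ x2 ∧ ¬x3)) ∧ ¬x1
≡ (x3 ∨ x1) ∧ (x3 ∨ x2) ∧ (x3 ∨ ¬x3) ∧ (¬x1 ∨ x1) ∧ (¬x1 ∨ x2) ∧ (¬x1 ∨ ¬x3) ∧ ¬x1   (distribute ∨ over ∧)
≡ (x3 ∨ x1) ∧ (x3 ∨ x2) ∧ ¬x1   (simplify)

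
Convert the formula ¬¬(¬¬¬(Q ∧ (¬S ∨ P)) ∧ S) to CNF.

¬¬(¬¬¬(Q ∧ (¬S ∨ P)) ∧ S)
⇔ ¬¬¬(Q ∧ (¬S ∨ P)) ∧ S   [double negation]
⇔ ¬(Q ∧ (¬S ∨ P)) ∧ S   [double negation]
⇔ (¬Q ∨ ¬(¬S ∨ P)) ∧ S   [De Morgan]
⇔ (¬Q ∨ ¬¬S ∧ ¬P) ∧ S   [De Morgan]
⇔ (¬Q ∨ S ∧ ¬P) ∧ S   [double negation]
⇔ (¬Q ∨ S) ∧ (¬Q ∨ ¬P) ∧ S   [distribute ∨ over ∧]
⇔ (¬Q ∨ ¬P) ∧ S   [simplify]

(¬Q ∨ ¬P) ∧ S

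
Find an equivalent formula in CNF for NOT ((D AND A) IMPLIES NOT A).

NOT ((D AND A) IMPLIES NOT A)
≡ NOT (NOT (D AND A) OR NOT A)   — eliminate IMPLIES
≡ NOT NOT (D AND A) AND NOT NOT A   — De Morgan
≡ D AND A AND NOT NOT A   — double negation
≡ D AND A AND A   — double negation
≡ D AND A   — simplify

D AND A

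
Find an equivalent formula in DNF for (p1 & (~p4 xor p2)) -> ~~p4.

(p1 & (~p4 xor p2)) -> ~~p4
= ~(p1 & (~p4 xor p2)) | ~~p4   [eliminate ->]
= ~(p1 & ((~p4 & ~p2) | (~~p4 & p2))) | ~~p4   [expand xor]
= ~p1 | ~((~p4 & ~p2) | (~~p4 & p2)) | ~~p4   [De Morgan]
= ~p1 | (~(~p4 & ~p2) & ~(~~p4 & p2)) | ~~p4   [De Morgan]
= ~p1 | ((~~p4 | ~~p2) & ~(~~p4 & p2)) | ~~p4   [De Morgan]
= ~p1 | ((p4 | ~~p2) & ~(~~p4 & p2)) | ~~p4   [double negation]
= ~p1 | ((p4 | p2) & ~(~~p4 & p2)) | ~~p4   [double negation]
= ~p1 | ((p4 | p2) & (~~~p4 | ~p2)) | ~~p4   [De Morgan]
= ~p1 | ((p4 | p2) & (~p4 | ~p2)) | ~~p4   [double negation]
= ~p1 | ((p4 | p2) & (~p4 | ~p2)) | p4   [double negation]
= ~p1 | (p4 & ~p4) | (p4 & ~p2) | (p2 & ~p4) | (p2 & ~p2) | p4   [distribute & over |]
= ~p1 | (p2 & ~p4) | p4   [simplify]

~p1 | (p2 & ~p4) | p4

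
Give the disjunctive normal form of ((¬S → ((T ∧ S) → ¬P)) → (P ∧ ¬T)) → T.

¬P ∨ T

((¬S → ((T ∧ S) → ¬P)) → (P ∧ ¬T)) → T
= ¬((¬S → ((T ∧ S) → ¬P)) → (P ∧ ¬T)) ∨ T   (eliminate →)
= ¬(¬(¬S → ((T ∧ S) → ¬P)) ∨ (P ∧ ¬T)) ∨ T   (eliminate →)
= ¬(¬(¬¬S ∨ ((T ∧ S) → ¬P)) ∨ (P ∧ ¬T)) ∨ T   (eliminate →)
= ¬(¬(¬¬S ∨ ¬(T ∧ S) ∨ ¬P) ∨ (P ∧ ¬T)) ∨ T   (eliminate →)
= (¬¬(¬¬S ∨ ¬(T ∧ S) ∨ ¬P) ∧ ¬(P ∧ ¬T)) ∨ T   (De Morgan)
= ((¬¬S ∨ ¬(T ∧ S) ∨ ¬P) ∧ ¬(P ∧ ¬T)) ∨ T   (double negation)
= ((S ∨ ¬(T ∧ S) ∨ ¬P) ∧ ¬(P ∧ ¬T)) ∨ T   (double negation)
= ((S ∨ ¬T ∨ ¬S ∨ ¬P) ∧ ¬(P ∧ ¬T)) ∨ T   (De Morgan)
= ((S ∨ ¬T ∨ ¬S ∨ ¬P) ∧ (¬P ∨ ¬¬T)) ∨ T   (De Morgan)
= ((S ∨ ¬T ∨ ¬S ∨ ¬P) ∧ (¬P ∨ T)) ∨ T   (double negation)
= (S ∧ ¬P) ∨ (S ∧ T) ∨ (¬T ∧ ¬P) ∨ (¬T ∧ T) ∨ (¬S ∧ ¬P) ∨ (¬S ∧ T) ∨ (¬P ∧ ¬P) ∨ (¬P ∧ T) ∨ T   (distribute ∧ over ∨)
= ¬P ∨ T   (simplify)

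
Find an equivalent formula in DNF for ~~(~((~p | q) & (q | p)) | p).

(~q & ~p) | p

~~(~((~p | q) & (q | p)) | p)
≡ ~((~p | q) & (q | p)) | p
≡ ~(~p | q) | ~(q | p) | p
≡ (~~p & ~q) | ~(q | p) | p
≡ (p & ~q) | ~(q | p) | p
≡ (p & ~q) | (~q & ~p) | p
≡ (~q & ~p) | p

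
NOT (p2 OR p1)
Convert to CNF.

NOT p2 AND NOT p1

NOT (p2 OR p1)
= NOT p2 AND NOT p1   — De Morgan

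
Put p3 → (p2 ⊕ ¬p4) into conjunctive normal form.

(¬p3 ∨ p2 ∨ ¬p4) ∧ (¬p3 ∨ ¬p2 ∨ p4)

p3 → (p2 ⊕ ¬p4)
≡ ¬p3 ∨ (p2 ⊕ ¬p4)
≡ ¬p3 ∨ ((p2 ∨ ¬p4) ∧ ¬(p2 ∧ ¬p4))
≡ ¬p3 ∨ ((p2 ∨ ¬p4) ∧ (¬p2 ∨ ¬¬p4))
≡ ¬p3 ∨ ((p2 ∨ ¬p4) ∧ (¬p2 ∨ p4))
≡ (¬p3 ∨ p2 ∨ ¬p4) ∧ (¬p3 ∨ ¬p2 ∨ p4)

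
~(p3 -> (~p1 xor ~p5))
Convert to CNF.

p3 & (p1 | ~p5) & (p5 | ~p1)

~(p3 -> (~p1 xor ~p5))
≡ ~(~p3 | (~p1 xor ~p5))   — eliminate ->
≡ ~(~p3 | ((~p1 | ~p5) & ~(~p1 & ~p5)))   — expand xor
≡ ~~p3 & ~((~p1 | ~p5) & ~(~p1 & ~p5))   — De Morgan
≡ p3 & ~((~p1 | ~p5) & ~(~p1 & ~p5))   — double negation
≡ p3 & (~(~p1 | ~p5) | ~~(~p1 & ~p5))   — De Morgan
≡ p3 & ((~~p1 & ~~p5) | ~~(~p1 & ~p5))   — De Morgan
≡ p3 & ((p1 & ~~p5) | ~~(~p1 & ~p5))   — double negation
≡ p3 & ((p1 & p5) | ~~(~p1 & ~p5))   — double negation
≡ p3 & ((p1 & p5) | (~p1 & ~p5))   — double negation
≡ p3 & (p1 | ~p1) & (p1 | ~p5) & (p5 | ~p1) & (p5 | ~p5)   — distribute | over &
≡ p3 & (p1 | ~p5) & (p5 | ~p1)   — simplify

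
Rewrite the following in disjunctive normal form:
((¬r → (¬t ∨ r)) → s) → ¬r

((¬r → (¬t ∨ r)) → s) → ¬r
⇔ ¬((¬r → (¬t ∨ r)) → s) ∨ ¬r   (eliminate →)
⇔ ¬(¬(¬r → (¬t ∨ r)) ∨ s) ∨ ¬r   (eliminate →)
⇔ ¬(¬(¬¬r ∨ ¬t ∨ r) ∨ s) ∨ ¬r   (eliminate →)
⇔ (¬¬(¬¬r ∨ ¬t ∨ r) ∧ ¬s) ∨ ¬r   (De Morgan)
⇔ ((¬¬r ∨ ¬t ∨ r) ∧ ¬s) ∨ ¬r   (double negation)
⇔ ((r ∨ ¬t ∨ r) ∧ ¬s) ∨ ¬r   (double negation)
⇔ (r ∧ ¬s) ∨ (¬t ∧ ¬s) ∨ (r ∧ ¬s) ∨ ¬r   (distribute ∧ over ∨)
⇔ (r ∧ ¬s) ∨ (¬t ∧ ¬s) ∨ ¬r   (simplify)

(r ∧ ¬s) ∨ (¬t ∧ ¬s) ∨ ¬r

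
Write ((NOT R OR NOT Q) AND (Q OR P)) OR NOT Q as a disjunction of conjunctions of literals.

((NOT R OR NOT Q) AND (Q OR P)) OR NOT Q
⇔ (NOT R AND Q) OR (NOT R AND P) OR (NOT Q AND Q) OR (NOT Q AND P) OR NOT Q   [distribute AND over OR]
⇔ (NOT R AND Q) OR (NOT R AND P) OR NOT Q   [simplify]

(NOT R AND Q) OR (NOT R AND P) OR NOT Q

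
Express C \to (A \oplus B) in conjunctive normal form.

C \to (A \oplus B)
⇔ \lnot C \lor (A \oplus B)   [eliminate \to]
⇔ \lnot C \lor ((A \lor B) \land \lnot (A \land B))   [expand \oplus]
⇔ \lnot C \lor ((A \lor B) \land (\lnot A \lor \lnot B))   [De Morgan]
⇔ (\lnot C \lor A \lor B) \land (\lnot C \lor \lnot A \lor \lnot B)   [distribute \lor over \land]

(\lnot C \lor A \lor B) \land (\lnot C \lor \lnot A \lor \lnot B)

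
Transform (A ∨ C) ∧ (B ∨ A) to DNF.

A ∨ (C ∧ B)

(A ∨ C) ∧ (B ∨ A)
≡ (A ∧ B) ∨ (A ∧ A) ∨ (C ∧ B) ∨ (C ∧ A)   — distribute ∧ over ∨
≡ A ∨ (C ∧ B)   — simplify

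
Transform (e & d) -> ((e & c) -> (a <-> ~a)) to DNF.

~e | ~d | ~c

(e & d) -> ((e & c) -> (a <-> ~a))
⇔ ~(e & d) | ((e & c) -> (a <-> ~a))   (eliminate ->)
⇔ ~(e & d) | ~(e & c) | (a <-> ~a)   (eliminate ->)
⇔ ~(e & d) | ~(e & c) | ((a -> ~a) & (~a -> a))   (eliminate <->)
⇔ ~(e & d) | ~(e & c) | ((~a | ~a) & (~a -> a))   (eliminate ->)
⇔ ~(e & d) | ~(e & c) | ((~a | ~a) & (~~a | a))   (eliminate ->)
⇔ ~e | ~d | ~(e & c) | ((~a | ~a) & (~~a | a))   (De Morgan)
⇔ ~e | ~d | ~e | ~c | ((~a | ~a) & (~~a | a))   (De Morgan)
⇔ ~e | ~d | ~e | ~c | ((~a | ~a) & (a | a))   (double negation)
⇔ ~e | ~d | ~e | ~c | (~a & a) | (~a & a) | (~a & a) | (~a & a)   (distribute & over |)
⇔ ~e | ~d | ~c   (simplify)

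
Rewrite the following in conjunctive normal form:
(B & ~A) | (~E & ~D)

(B | ~E) & (B | ~D) & (~A | ~E) & (~A | ~D)

(B & ~A) | (~E & ~D)
≡ (B | ~E) & (B | ~D) & (~A | ~E) & (~A | ~D)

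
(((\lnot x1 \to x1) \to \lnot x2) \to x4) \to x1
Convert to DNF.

(\lnot x1 \land \lnot x4) \lor (\lnot x2 \land \lnot x4) \lor x1

(((\lnot x1 \to x1) \to \lnot x2) \to x4) \to x1
⇔ \lnot (((\lnot x1 \to x1) \to \lnot x2) \to x4) \lor x1   (eliminate \to)
⇔ \lnot (\lnot ((\lnot x1 \to x1) \to \lnot x2) \lor x4) \lor x1   (eliminate \to)
⇔ \lnot (\lnot (\lnot (\lnot x1 \to x1) \lor \lnot x2) \lor x4) \lor x1   (eliminate \to)
⇔ \lnot (\lnot (\lnot (\lnot \lnot x1 \lor x1) \lor \lnot x2) \lor x4) \lor x1   (eliminate \to)
⇔ (\lnot \lnot (\lnot (\lnot \lnot x1 \lor x1) \lor \lnot x2) \land \lnot x4) \lor x1   (De Morgan)
⇔ ((\lnot (\lnot \lnot x1 \lor x1) \lor \lnot x2) \land \lnot x4) \lor x1   (double negation)
⇔ (((\lnot \lnot \lnot x1 \land \lnot x1) \lor \lnot x2) \land \lnot x4) \lor x1   (De Morgan)
⇔ (((\lnot x1 \land \lnot x1) \lor \lnot x2) \land \lnot x4) \lor x1   (double negation)
⇔ (\lnot x1 \land \lnot x1 \land \lnot x4) \lor (\lnot x2 \land \lnot x4) \lor x1   (distribute \land over \lor)
⇔ (\lnot x1 \land \lnot x4) \lor (\lnot x2 \land \lnot x4) \lor x1   (simplify)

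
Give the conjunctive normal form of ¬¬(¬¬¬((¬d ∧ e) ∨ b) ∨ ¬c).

¬¬(¬¬¬((¬d ∧ e) ∨ b) ∨ ¬c)
≡ ¬¬¬((¬d ∧ e) ∨ b) ∨ ¬c   — double negation
≡ ¬((¬d ∧ e) ∨ b) ∨ ¬c   — double negation
≡ (¬(¬d ∧ e) ∧ ¬b) ∨ ¬c   — De Morgan
≡ ((¬¬d ∨ ¬e) ∧ ¬b) ∨ ¬c   — De Morgan
≡ ((d ∨ ¬e) ∧ ¬b) ∨ ¬c   — double negation
≡ (d ∨ ¬e ∨ ¬c) ∧ (¬b ∨ ¬c)   — distribute ∨ over ∧

(d ∨ ¬e ∨ ¬c) ∧ (¬b ∨ ¬c)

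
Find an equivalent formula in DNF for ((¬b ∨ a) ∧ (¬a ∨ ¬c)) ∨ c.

((¬b ∨ a) ∧ (¬a ∨ ¬c)) ∨ c
⇔ (¬b ∧ ¬a) ∨ (¬b ∧ ¬c) ∨ (a ∧ ¬a) ∨ (a ∧ ¬c) ∨ c   — distribute ∧ over ∨
⇔ (¬b ∧ ¬a) ∨ (¬b ∧ ¬c) ∨ (a ∧ ¬c) ∨ c   — simplify

(¬b ∧ ¬a) ∨ (¬b ∧ ¬c) ∨ (a ∧ ¬c) ∨ c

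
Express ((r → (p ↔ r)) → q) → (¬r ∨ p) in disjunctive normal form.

¬r ∨ p

((r → (p ↔ r)) → q) → (¬r ∨ p)
= ¬((r → (p ↔ r)) → q) ∨ ¬r ∨ p   [eliminate →]
= ¬(¬(r → (p ↔ r)) ∨ q) ∨ ¬r ∨ p   [eliminate →]
= ¬(¬(¬r ∨ (p ↔ r)) ∨ q) ∨ ¬r ∨ p   [eliminate →]
= ¬(¬(¬r ∨ ((p → r) ∧ (r → p))) ∨ q) ∨ ¬r ∨ p   [eliminate ↔]
= ¬(¬(¬r ∨ ((¬p ∨ r) ∧ (r → p))) ∨ q) ∨ ¬r ∨ p   [eliminate →]
= ¬(¬(¬r ∨ ((¬p ∨ r) ∧ (¬r ∨ p))) ∨ q) ∨ ¬r ∨ p   [eliminate →]
= (¬¬(¬r ∨ ((¬p ∨ r) ∧ (¬r ∨ p))) ∧ ¬q) ∨ ¬r ∨ p   [De Morgan]
= ((¬r ∨ ((¬p ∨ r) ∧ (¬r ∨ p))) ∧ ¬q) ∨ ¬r ∨ p   [double negation]
= (¬r ∧ ¬q) ∨ (¬p ∧ ¬r ∧ ¬q) ∨ (¬p ∧ p ∧ ¬q) ∨ (r ∧ ¬r ∧ ¬q) ∨ (r ∧ p ∧ ¬q) ∨ ¬r ∨ p   [distribute ∧ over ∨]
= ¬r ∨ p   [simplify]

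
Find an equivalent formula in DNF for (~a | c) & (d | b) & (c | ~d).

(~a & b & ~d) | (c & d) | (c & b)

(~a | c) & (d | b) & (c | ~d)
⇔ (~a & d & c) | (~a & d & ~d) | (~a & b & c) | (~a & b & ~d) | (c & d & c) | (c & d & ~d) | (c & b & c) | (c & b & ~d)
⇔ (~a & b & ~d) | (c & d) | (c & b)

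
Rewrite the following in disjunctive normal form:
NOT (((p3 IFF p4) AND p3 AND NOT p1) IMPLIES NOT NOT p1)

p4 AND p3 AND NOT p1

NOT (((p3 IFF p4) AND p3 AND NOT p1) IMPLIES NOT NOT p1)
= NOT (NOT ((p3 IFF p4) AND p3 AND NOT p1) OR NOT NOT p1)   [eliminate IMPLIES]
= NOT (NOT ((p3 IMPLIES p4) AND (p4 IMPLIES p3) AND p3 AND NOT p1) OR NOT NOT p1)   [eliminate IFF]
= NOT (NOT ((NOT p3 OR p4) AND (p4 IMPLIES p3) AND p3 AND NOT p1) OR NOT NOT p1)   [eliminate IMPLIES]
= NOT (NOT ((NOT p3 OR p4) AND (NOT p4 OR p3) AND p3 AND NOT p1) OR NOT NOT p1)   [eliminate IMPLIES]
= NOT NOT ((NOT p3 OR p4) AND (NOT p4 OR p3) AND p3 AND NOT p1) AND NOT NOT NOT p1   [De Morgan]
= (NOT p3 OR p4) AND (NOT p4 OR p3) AND p3 AND NOT p1 AND NOT NOT NOT p1   [double negation]
= (NOT p3 OR p4) AND (NOT p4 OR p3) AND p3 AND NOT p1 AND NOT p1   [double negation]
= (NOT p3 AND NOT p4 AND p3 AND NOT p1 AND NOT p1) OR (NOT p3 AND p3 AND p3 AND NOT p1 AND NOT p1) OR (p4 AND NOT p4 AND p3 AND NOT p1 AND NOT p1) OR (p4 AND p3 AND p3 AND NOT p1 AND NOT p1)   [distribute AND over OR]
= p4 AND p3 AND NOT p1   [simplify]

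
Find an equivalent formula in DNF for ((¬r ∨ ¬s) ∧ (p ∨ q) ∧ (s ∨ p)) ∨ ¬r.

(¬s ∧ p) ∨ ¬r

((¬r ∨ ¬s) ∧ (p ∨ q) ∧ (s ∨ p)) ∨ ¬r
≡ (¬r ∧ p ∧ s) ∨ (¬r ∧ p ∧ p) ∨ (¬r ∧ q ∧ s) ∨ (¬r ∧ q ∧ p) ∨ (¬s ∧ p ∧ s) ∨ (¬s ∧ p ∧ p) ∨ (¬s ∧ q ∧ s) ∨ (¬s ∧ q ∧ p) ∨ ¬r   [distribute ∧ over ∨]
≡ (¬s ∧ p) ∨ ¬r   [simplify]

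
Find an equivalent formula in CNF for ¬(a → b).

a ∧ ¬b

¬(a → b)
⇔ ¬(¬a ∨ b)
⇔ ¬¬a ∧ ¬b
⇔ a ∧ ¬b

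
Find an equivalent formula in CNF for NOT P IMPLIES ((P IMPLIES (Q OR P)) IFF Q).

P OR Q

NOT P IMPLIES ((P IMPLIES (Q OR P)) IFF Q)
⇔ NOT NOT P OR ((P IMPLIES (Q OR P)) IFF Q)   — eliminate IMPLIES
⇔ NOT NOT P OR (((P IMPLIES (Q OR P)) IMPLIES Q) AND (Q IMPLIES (P IMPLIES (Q OR P))))   — eliminate IFF
⇔ NOT NOT P OR ((NOT (P IMPLIES (Q OR P)) OR Q) AND (Q IMPLIES (P IMPLIES (Q OR P))))   — eliminate IMPLIES
⇔ NOT NOT P OR ((NOT (NOT P OR Q OR P) OR Q) AND (Q IMPLIES (P IMPLIES (Q OR P))))   — eliminate IMPLIES
⇔ NOT NOT P OR ((NOT (NOT P OR Q OR P) OR Q) AND (NOT Q OR (P IMPLIES (Q OR P))))   — eliminate IMPLIES
⇔ NOT NOT P OR ((NOT (NOT P OR Q OR P) OR Q) AND (NOT Q OR NOT P OR Q OR P))   — eliminate IMPLIES
⇔ P OR ((NOT (NOT P OR Q OR P) OR Q) AND (NOT Q OR NOT P OR Q OR P))   — double negation
⇔ P OR (((NOT NOT P AND NOT Q AND NOT P) OR Q) AND (NOT Q OR NOT P OR Q OR P))   — De Morgan
⇔ P OR (((P AND NOT Q AND NOT P) OR Q) AND (NOT Q OR NOT P OR Q OR P))   — double negation
⇔ (P OR P OR Q) AND (P OR NOT Q OR Q) AND (P OR NOT P OR Q) AND (P OR NOT Q OR NOT P OR Q OR P)   — distribute OR over AND
⇔ P OR Q   — simplify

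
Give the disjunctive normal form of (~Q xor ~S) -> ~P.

(Q & S) | (~S & ~Q) | ~P

(~Q xor ~S) -> ~P
= ~(~Q xor ~S) | ~P   — eliminate ->
= ~((~Q & ~~S) | (~~Q & ~S)) | ~P   — expand xor
= (~(~Q & ~~S) & ~(~~Q & ~S)) | ~P   — De Morgan
= ((~~Q | ~~~S) & ~(~~Q & ~S)) | ~P   — De Morgan
= ((Q | ~~~S) & ~(~~Q & ~S)) | ~P   — double negation
= ((Q | ~S) & ~(~~Q & ~S)) | ~P   — double negation
= ((Q | ~S) & (~~~Q | ~~S)) | ~P   — De Morgan
= ((Q | ~S) & (~Q | ~~S)) | ~P   — double negation
= ((Q | ~S) & (~Q | S)) | ~P   — double negation
= (Q & ~Q) | (Q & S) | (~S & ~Q) | (~S & S) | ~P   — distribute & over |
= (Q & S) | (~S & ~Q) | ~P   — simplify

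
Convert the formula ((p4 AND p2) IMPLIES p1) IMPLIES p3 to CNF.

(p4 OR p3) AND (p2 OR p3) AND (NOT p1 OR p3)

((p4 AND p2) IMPLIES p1) IMPLIES p3
≡ NOT ((p4 AND p2) IMPLIES p1) OR p3
≡ NOT (NOT (p4 AND p2) OR p1) OR p3
≡ (NOT NOT (p4 AND p2) AND NOT p1) OR p3
≡ (p4 AND p2 AND NOT p1) OR p3
≡ (p4 OR p3) AND (p2 OR p3) AND (NOT p1 OR p3)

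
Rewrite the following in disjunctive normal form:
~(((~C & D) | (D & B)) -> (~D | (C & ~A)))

~(((~C & D) | (D & B)) -> (~D | (C & ~A)))
≡ ~(~((~C & D) | (D & B)) | ~D | (C & ~A))   [eliminate ->]
≡ ~~((~C & D) | (D & B)) & ~~D & ~(C & ~A)   [De Morgan]
≡ ((~C & D) | (D & B)) & ~~D & ~(C & ~A)   [double negation]
≡ ((~C & D) | (D & B)) & D & ~(C & ~A)   [double negation]
≡ ((~C & D) | (D & B)) & D & (~C | ~~A)   [De Morgan]
≡ ((~C & D) | (D & B)) & D & (~C | A)   [double negation]
≡ (~C & D & D & ~C) | (~C & D & D & A) | (D & B & D & ~C) | (D & B & D & A)   [distribute & over |]
≡ (~C & D) | (D & B & A)   [simplify]

(~C & D) | (D & B & A)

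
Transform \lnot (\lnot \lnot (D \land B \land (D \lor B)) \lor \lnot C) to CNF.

(\lnot D \lor \lnot B) \land C

\lnot (\lnot \lnot (D \land B \land (D \lor B)) \lor \lnot C)
⇔ \lnot \lnot \lnot (D \land B \land (D \lor B)) \land \lnot \lnot C   — De Morgan
⇔ \lnot (D \land B \land (D \lor B)) \land \lnot \lnot C   — double negation
⇔ (\lnot D \lor \lnot B \lor \lnot (D \lor B)) \land \lnot \lnot C   — De Morgan
⇔ (\lnot D \lor \lnot B \lor \lnot D \land \lnot B) \land \lnot \lnot C   — De Morgan
⇔ (\lnot D \lor \lnot B \lor \lnot D \land \lnot B) \land C   — double negation
⇔ (\lnot D \lor \lnot B \lor \lnot D) \land (\lnot D \lor \lnot B \lor \lnot B) \land C   — distribute \lor over \land
⇔ (\lnot D \lor \lnot B) \land C   — simplify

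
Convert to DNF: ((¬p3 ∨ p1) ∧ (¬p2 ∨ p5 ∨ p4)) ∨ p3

(¬p3 ∧ ¬p2) ∨ (¬p3 ∧ p5) ∨ (¬p3 ∧ p4) ∨ (p1 ∧ ¬p2) ∨ (p1 ∧ p5) ∨ (p1 ∧ p4) ∨ p3

((¬p3 ∨ p1) ∧ (¬p2 ∨ p5 ∨ p4)) ∨ p3
= (¬p3 ∧ ¬p2) ∨ (¬p3 ∧ p5) ∨ (¬p3 ∧ p4) ∨ (p1 ∧ ¬p2) ∨ (p1 ∧ p5) ∨ (p1 ∧ p4) ∨ p3   (distribute ∧ over ∨)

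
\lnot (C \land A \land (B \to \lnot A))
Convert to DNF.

\lnot C \lor \lnot A \lor B \land A

\lnot (C \land A \land (B \to \lnot A))
≡ \lnot (C \land A \land (\lnot B \lor \lnot A))
≡ \lnot C \lor \lnot A \lor \lnot (\lnot B \lor \lnot A)
≡ \lnot C \lor \lnot A \lor \lnot \lnot B \land \lnot \lnot A
≡ \lnot C \lor \lnot A \lor B \land \lnot \lnot A
≡ \lnot C \lor \lnot A \lor B \land A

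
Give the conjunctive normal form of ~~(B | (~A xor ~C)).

~~(B | (~A xor ~C))
≡ ~~(B | ((~A | ~C) & ~(~A & ~C)))   [expand xor]
≡ B | ((~A | ~C) & ~(~A & ~C))   [double negation]
≡ B | ((~A | ~C) & (~~A | ~~C))   [De Morgan]
≡ B | ((~A | ~C) & (A | ~~C))   [double negation]
≡ B | ((~A | ~C) & (A | C))   [double negation]
≡ (B | ~A | ~C) & (B | A | C)   [distribute | over &]

(B | ~A | ~C) & (B | A | C)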